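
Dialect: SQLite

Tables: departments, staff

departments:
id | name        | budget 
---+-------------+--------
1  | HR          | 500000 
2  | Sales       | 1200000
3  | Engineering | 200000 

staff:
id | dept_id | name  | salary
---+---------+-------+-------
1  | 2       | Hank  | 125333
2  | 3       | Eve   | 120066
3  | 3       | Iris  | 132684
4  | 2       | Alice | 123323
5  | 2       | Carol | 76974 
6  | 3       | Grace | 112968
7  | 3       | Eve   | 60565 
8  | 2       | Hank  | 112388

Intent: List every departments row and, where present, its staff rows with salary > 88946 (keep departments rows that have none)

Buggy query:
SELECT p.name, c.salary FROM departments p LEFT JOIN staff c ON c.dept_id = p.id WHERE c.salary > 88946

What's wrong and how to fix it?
Bug: A WHERE condition on the right-hand table after LEFT JOIN drops unmatched parents

Fix: Move the right-table condition into the ON clause so unmatched parents are kept

Corrected query:
SELECT p.name, c.salary FROM departments p LEFT JOIN staff c ON c.dept_id = p.id AND c.salary > 88946

Result:
name        | salary
------------+-------
HR          | NULL  
Sales       | 112388
Sales       | 123323
Sales       | 125333
Engineering | 112968
Engineering | 120066
Engineering | 132684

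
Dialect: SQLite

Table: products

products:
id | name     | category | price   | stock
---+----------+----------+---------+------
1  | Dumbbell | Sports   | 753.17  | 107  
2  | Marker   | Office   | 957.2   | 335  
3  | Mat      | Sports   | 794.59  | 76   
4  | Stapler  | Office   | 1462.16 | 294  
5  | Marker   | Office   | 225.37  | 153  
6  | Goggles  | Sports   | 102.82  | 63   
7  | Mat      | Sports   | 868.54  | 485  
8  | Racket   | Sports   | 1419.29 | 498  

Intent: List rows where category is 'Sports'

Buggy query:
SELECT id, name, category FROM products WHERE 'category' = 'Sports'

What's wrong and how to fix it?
Bug: Single quotes denote string literals in SQL; the column name is being compared as a constant string

Fix: Remove the quotes around the column name (or use double quotes for an identifier)

Corrected query:
SELECT id, name, category FROM products WHERE category = 'Sports'

Result:
id | name     | category
---+----------+---------
1  | Dumbbell | Sports  
3  | Mat      | Sports  
6  | Goggles  | Sports  
7  | Mat      | Sports  
8  | Racket   | Sports  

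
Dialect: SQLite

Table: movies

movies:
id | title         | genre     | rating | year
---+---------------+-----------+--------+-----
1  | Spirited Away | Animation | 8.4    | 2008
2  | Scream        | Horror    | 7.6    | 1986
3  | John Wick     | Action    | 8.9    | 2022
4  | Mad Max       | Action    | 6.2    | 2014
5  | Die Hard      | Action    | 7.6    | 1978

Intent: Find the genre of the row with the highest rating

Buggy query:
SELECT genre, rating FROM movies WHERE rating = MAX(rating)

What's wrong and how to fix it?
Bug: MAX(rating) is an aggregate and cannot be used directly in WHERE

Fix: Wrap MAX in a scalar subquery so WHERE compares against a single value

Corrected query:
SELECT genre, rating FROM movies WHERE rating = (SELECT MAX(rating) FROM movies)

Result:
genre  | rating
-------+-------
Action | 8.9   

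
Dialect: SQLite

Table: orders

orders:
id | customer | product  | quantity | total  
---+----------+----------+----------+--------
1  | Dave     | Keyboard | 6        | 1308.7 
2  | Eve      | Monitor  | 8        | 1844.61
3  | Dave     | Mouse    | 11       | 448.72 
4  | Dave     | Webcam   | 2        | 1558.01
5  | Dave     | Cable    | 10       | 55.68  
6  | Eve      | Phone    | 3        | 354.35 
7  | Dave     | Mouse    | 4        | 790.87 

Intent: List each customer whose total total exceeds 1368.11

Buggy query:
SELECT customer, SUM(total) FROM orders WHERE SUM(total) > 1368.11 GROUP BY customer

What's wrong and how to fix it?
Bug: SUM(total) is an aggregate, but WHERE filters rows before aggregation

Fix: Move the aggregate condition to a HAVING clause

Corrected query:
SELECT customer, SUM(total) FROM orders GROUP BY customer HAVING SUM(total) > 1368.11

Result:
customer | SUM(total)
---------+-----------
Dave     | 4161.98   
Eve      | 2198.96   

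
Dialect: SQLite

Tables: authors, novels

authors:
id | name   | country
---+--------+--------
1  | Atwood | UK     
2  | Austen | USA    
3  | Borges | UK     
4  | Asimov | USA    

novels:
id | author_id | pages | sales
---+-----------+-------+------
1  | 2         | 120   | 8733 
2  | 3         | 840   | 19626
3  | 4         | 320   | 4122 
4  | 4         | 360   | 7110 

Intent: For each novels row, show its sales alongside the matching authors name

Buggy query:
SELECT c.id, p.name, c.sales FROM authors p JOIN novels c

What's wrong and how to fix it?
Bug: Missing join condition: each novels row is matched to all authors rows instead of just its own

Fix: Add ON c.author_id = p.id to the JOIN

Corrected query:
SELECT c.id, p.name, c.sales FROM authors p JOIN novels c ON c.author_id = p.id

Result:
id | name   | sales
---+--------+------
1  | Austen | 8733 
2  | Borges | 19626
3  | Asimov | 4122 
4  | Asimov | 7110 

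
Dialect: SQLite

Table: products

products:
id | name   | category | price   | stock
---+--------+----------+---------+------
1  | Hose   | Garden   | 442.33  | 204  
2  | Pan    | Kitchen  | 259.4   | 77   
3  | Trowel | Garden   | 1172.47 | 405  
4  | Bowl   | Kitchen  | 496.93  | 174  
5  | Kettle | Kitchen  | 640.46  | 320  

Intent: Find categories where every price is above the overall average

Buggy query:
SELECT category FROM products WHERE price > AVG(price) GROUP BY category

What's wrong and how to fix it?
Bug: AVG() is an aggregate; it can't sit directly in WHERE

Fix: Use a subquery for AVG and a HAVING MIN(...) filter so the condition holds for every row in the group

Corrected query:
SELECT category FROM products GROUP BY category HAVING MIN(price) > (SELECT AVG(price) FROM products)

Result:
(no rows)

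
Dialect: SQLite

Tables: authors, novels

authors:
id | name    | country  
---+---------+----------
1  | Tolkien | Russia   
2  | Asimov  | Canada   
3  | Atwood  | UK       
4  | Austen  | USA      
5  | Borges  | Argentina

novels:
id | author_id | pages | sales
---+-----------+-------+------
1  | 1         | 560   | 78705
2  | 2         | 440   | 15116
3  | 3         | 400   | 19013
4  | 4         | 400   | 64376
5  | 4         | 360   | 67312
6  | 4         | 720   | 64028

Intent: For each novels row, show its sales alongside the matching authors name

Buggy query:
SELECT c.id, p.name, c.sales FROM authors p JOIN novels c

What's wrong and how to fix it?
Bug: JOIN with no ON clause produces a cartesian product; every novels row pairs with every authors row

Fix: Specify the join condition linking the foreign key to the parent id

Corrected query:
SELECT c.id, p.name, c.sales FROM authors p JOIN novels c ON c.author_id = p.id

Result:
id | name    | sales
---+---------+------
1  | Tolkien | 78705
2  | Asimov  | 15116
3  | Atwood  | 19013
4  | Austen  | 64376
5  | Austen  | 67312
6  | Austen  | 64028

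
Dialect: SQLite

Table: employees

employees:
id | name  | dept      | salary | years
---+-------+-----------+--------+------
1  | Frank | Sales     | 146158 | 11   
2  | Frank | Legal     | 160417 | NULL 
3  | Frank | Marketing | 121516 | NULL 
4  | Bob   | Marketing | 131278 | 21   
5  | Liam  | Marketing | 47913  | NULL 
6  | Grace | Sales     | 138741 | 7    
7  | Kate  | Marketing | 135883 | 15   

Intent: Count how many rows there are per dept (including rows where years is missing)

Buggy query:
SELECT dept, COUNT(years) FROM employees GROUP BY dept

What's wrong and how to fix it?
Bug: COUNT(years) skips NULLs, so groups with missing years are undercounted

Fix: Use COUNT(*) to count all rows regardless of NULL

Corrected query:
SELECT dept, COUNT(*) FROM employees GROUP BY dept

Result:
dept      | COUNT(*)
----------+---------
Legal     | 1       
Marketing | 4       
Sales     | 2       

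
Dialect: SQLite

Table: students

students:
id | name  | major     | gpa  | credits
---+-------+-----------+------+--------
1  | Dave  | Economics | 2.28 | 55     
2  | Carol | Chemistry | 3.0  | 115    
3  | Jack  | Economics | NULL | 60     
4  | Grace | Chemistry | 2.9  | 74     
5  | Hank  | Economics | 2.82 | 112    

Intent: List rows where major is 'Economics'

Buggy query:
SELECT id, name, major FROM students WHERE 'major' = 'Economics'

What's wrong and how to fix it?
Bug: 'major' in single quotes is a string literal, not the column; the comparison is literal-vs-literal and never true

Fix: Remove the quotes around the column name (or use double quotes for an identifier)

Corrected query:
SELECT id, name, major FROM students WHERE major = 'Economics'

Result:
id | name | major    
---+------+----------
1  | Dave | Economics
3  | Jack | Economics
5  | Hank | Economics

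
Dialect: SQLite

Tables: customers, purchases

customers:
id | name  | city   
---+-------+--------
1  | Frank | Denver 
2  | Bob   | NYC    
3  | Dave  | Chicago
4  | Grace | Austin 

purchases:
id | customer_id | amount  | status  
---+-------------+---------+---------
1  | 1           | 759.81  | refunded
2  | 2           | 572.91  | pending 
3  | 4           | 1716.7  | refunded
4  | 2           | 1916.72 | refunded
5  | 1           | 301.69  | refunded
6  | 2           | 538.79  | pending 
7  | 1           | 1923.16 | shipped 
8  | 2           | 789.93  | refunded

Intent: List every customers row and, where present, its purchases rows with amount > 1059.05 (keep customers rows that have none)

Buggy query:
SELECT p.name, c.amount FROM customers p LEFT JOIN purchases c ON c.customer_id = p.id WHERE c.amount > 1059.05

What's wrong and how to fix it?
Bug: Filtering c.amount in WHERE discards the NULL rows produced by LEFT JOIN, turning it into an inner join

Fix: Put 'c.amount > 1059.05' in the JOIN's ON clause instead of WHERE

Corrected query:
SELECT p.name, c.amount FROM customers p LEFT JOIN purchases c ON c.customer_id = p.id AND c.amount > 1059.05

Result:
name  | amount 
------+--------
Frank | 1923.16
Bob   | 1916.72
Dave  | NULL   
Grace | 1716.7 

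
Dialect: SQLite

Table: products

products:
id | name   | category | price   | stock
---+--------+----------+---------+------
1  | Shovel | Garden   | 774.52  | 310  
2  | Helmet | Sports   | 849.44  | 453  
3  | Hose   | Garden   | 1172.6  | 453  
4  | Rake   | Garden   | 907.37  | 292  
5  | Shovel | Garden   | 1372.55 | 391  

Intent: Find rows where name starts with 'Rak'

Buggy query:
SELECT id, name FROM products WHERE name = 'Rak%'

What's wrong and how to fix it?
Bug: Wildcards only work with LIKE; '=' treats '%' as a literal character

Fix: Use LIKE for wildcard pattern matching

Corrected query:
SELECT id, name FROM products WHERE name LIKE 'Rak%'

Result:
id | name
---+-----
4  | Rake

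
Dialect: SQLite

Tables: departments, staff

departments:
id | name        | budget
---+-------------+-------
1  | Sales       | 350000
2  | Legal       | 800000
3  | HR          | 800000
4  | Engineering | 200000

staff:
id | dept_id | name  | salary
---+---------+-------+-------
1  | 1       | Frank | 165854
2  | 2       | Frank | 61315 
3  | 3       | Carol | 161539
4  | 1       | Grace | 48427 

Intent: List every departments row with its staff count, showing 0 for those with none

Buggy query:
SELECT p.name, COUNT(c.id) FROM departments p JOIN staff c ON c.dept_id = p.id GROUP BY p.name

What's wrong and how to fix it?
Bug: INNER JOIN drops departments rows that have no matching staff rows

Fix: Use LEFT JOIN so parents without children still appear (COUNT(c.id) gives 0)

Corrected query:
SELECT p.name, COUNT(c.id) FROM departments p LEFT JOIN staff c ON c.dept_id = p.id GROUP BY p.name

Result:
name        | COUNT(c.id)
------------+------------
Engineering | 0          
HR          | 1          
Legal       | 1          
Sales       | 2          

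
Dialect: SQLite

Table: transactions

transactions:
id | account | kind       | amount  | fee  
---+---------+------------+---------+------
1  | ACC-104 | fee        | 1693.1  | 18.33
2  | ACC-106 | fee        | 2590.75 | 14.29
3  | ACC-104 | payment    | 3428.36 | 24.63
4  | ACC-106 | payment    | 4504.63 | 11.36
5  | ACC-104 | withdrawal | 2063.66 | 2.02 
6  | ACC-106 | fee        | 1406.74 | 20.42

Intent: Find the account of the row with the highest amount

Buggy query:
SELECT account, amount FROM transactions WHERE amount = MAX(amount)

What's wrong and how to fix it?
Bug: WHERE is evaluated per row; an aggregate over the whole table isn't defined there

Fix: Use a subquery: WHERE amount = (SELECT MAX(amount) FROM transactions)

Corrected query:
SELECT account, amount FROM transactions WHERE amount = (SELECT MAX(amount) FROM transactions)

Result:
account | amount 
--------+--------
ACC-106 | 4504.63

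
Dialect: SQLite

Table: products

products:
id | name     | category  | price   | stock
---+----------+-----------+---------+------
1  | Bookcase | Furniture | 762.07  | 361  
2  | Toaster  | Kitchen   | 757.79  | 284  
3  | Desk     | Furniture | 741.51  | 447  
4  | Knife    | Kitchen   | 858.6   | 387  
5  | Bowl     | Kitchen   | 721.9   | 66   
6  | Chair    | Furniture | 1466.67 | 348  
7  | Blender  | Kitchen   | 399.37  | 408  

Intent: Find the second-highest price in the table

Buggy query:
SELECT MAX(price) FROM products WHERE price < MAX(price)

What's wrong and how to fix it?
Bug: MAX(price) on the right of the comparison is an aggregate-in-WHERE error

Fix: Compute the overall MAX in a subquery, then take MAX of rows below it

Corrected query:
SELECT MAX(price) FROM products WHERE price < (SELECT MAX(price) FROM products)

Result:
MAX(price)
----------
858.6     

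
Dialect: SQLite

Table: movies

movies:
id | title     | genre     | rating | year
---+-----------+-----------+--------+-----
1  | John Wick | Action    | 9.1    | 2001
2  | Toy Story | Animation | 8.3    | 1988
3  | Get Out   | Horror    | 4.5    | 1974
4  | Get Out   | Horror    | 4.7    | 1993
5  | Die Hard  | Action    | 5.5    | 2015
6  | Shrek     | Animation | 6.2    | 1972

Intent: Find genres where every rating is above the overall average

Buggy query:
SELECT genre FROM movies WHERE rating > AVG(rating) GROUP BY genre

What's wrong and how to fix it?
Bug: WHERE evaluates per row before aggregation, so AVG() is unavailable

Fix: Use a subquery for AVG and a HAVING MIN(...) filter so the condition holds for every row in the group

Corrected query:
SELECT genre FROM movies GROUP BY genre HAVING MIN(rating) > (SELECT AVG(rating) FROM movies)

Result:
(no rows)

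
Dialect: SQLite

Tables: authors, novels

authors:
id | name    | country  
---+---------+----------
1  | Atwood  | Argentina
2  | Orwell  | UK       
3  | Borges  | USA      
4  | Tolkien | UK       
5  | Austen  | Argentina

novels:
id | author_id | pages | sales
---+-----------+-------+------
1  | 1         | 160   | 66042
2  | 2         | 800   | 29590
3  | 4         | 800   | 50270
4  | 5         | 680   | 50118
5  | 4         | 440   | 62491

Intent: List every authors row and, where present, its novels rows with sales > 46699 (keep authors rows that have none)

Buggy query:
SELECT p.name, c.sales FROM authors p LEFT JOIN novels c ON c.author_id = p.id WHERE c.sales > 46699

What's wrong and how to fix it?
Bug: Filtering c.sales in WHERE discards the NULL rows produced by LEFT JOIN, turning it into an inner join

Fix: Move the right-table condition into the ON clause so unmatched parents are kept

Corrected query:
SELECT p.name, c.sales FROM authors p LEFT JOIN novels c ON c.author_id = p.id AND c.sales > 46699

Result:
name    | sales
--------+------
Atwood  | 66042
Orwell  | NULL 
Borges  | NULL 
Tolkien | 50270
Tolkien | 62491
Austen  | 50118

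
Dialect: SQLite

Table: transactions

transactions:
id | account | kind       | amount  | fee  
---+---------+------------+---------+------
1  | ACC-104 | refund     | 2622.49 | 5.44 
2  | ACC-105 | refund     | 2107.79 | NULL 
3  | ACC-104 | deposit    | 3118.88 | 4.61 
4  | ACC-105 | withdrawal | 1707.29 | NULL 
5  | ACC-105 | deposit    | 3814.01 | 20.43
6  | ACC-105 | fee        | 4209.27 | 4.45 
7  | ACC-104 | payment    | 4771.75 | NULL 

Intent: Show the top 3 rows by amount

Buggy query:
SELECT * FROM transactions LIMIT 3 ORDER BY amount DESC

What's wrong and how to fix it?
Bug: LIMIT must come after ORDER BY

Fix: Sort with ORDER BY, then apply LIMIT

Corrected query:
SELECT * FROM transactions ORDER BY amount DESC LIMIT 3

Result:
id | account | kind    | amount  | fee  
---+---------+---------+---------+------
7  | ACC-104 | payment | 4771.75 | NULL 
6  | ACC-105 | fee     | 4209.27 | 4.45 
5  | ACC-105 | deposit | 3814.01 | 20.43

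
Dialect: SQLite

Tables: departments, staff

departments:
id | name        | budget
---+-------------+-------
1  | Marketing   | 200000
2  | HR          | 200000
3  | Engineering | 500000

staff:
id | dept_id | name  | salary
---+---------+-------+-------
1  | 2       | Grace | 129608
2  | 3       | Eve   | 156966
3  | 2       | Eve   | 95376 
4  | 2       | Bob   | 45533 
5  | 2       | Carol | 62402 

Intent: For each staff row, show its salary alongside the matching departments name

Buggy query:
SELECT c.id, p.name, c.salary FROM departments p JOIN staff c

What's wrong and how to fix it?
Bug: JOIN with no ON clause produces a cartesian product; every staff row pairs with every departments row

Fix: Add ON c.dept_id = p.id to the JOIN

Corrected query:
SELECT c.id, p.name, c.salary FROM departments p JOIN staff c ON c.dept_id = p.id

Result:
id | name        | salary
---+-------------+-------
1  | HR          | 129608
2  | Engineering | 156966
3  | HR          | 95376 
4  | HR          | 45533 
5  | HR          | 62402 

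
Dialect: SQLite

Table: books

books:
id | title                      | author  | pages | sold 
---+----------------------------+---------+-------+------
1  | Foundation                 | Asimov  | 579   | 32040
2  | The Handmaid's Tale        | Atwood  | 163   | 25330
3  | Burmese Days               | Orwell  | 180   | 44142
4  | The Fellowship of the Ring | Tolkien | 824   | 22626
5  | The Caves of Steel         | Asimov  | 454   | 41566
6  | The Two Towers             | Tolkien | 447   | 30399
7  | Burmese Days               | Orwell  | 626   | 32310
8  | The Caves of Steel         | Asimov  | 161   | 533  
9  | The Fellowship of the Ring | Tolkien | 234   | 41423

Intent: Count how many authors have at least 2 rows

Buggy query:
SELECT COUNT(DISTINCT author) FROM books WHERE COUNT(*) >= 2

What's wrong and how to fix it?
Bug: COUNT(*) cannot appear in WHERE; the per-group count doesn't exist yet

Fix: Group first with HAVING COUNT(*) >= 2, then COUNT the resulting groups

Corrected query:
SELECT COUNT(*) FROM (SELECT author FROM books GROUP BY author HAVING COUNT(*) >= 2)

Result:
COUNT(*)
--------
3       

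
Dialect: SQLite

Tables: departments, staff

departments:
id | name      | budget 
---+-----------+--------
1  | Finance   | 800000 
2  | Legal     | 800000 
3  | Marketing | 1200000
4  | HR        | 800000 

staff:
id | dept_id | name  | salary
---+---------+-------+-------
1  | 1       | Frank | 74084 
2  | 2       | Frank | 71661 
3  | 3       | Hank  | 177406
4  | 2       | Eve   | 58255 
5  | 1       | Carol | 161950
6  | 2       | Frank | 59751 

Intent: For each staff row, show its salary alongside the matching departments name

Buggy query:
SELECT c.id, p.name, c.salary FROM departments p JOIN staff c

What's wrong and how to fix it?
Bug: JOIN with no ON clause produces a cartesian product; every staff row pairs with every departments row

Fix: Specify the join condition linking the foreign key to the parent id

Corrected query:
SELECT c.id, p.name, c.salary FROM departments p JOIN staff c ON c.dept_id = p.id

Result:
id | name      | salary
---+-----------+-------
1  | Finance   | 74084 
2  | Legal     | 71661 
3  | Marketing | 177406
4  | Legal     | 58255 
5  | Finance   | 161950
6  | Legal     | 59751 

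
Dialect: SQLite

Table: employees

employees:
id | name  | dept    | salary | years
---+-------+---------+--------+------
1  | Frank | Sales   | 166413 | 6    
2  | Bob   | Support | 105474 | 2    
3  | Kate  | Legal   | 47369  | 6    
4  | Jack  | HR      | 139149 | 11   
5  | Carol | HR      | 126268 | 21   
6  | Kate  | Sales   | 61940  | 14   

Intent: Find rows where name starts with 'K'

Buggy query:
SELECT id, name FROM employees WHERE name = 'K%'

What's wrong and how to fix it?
Bug: Wildcards only work with LIKE; '=' treats '%' as a literal character

Fix: Use LIKE for wildcard pattern matching

Corrected query:
SELECT id, name FROM employees WHERE name LIKE 'K%'

Result:
id | name
---+-----
3  | Kate
6  | Kate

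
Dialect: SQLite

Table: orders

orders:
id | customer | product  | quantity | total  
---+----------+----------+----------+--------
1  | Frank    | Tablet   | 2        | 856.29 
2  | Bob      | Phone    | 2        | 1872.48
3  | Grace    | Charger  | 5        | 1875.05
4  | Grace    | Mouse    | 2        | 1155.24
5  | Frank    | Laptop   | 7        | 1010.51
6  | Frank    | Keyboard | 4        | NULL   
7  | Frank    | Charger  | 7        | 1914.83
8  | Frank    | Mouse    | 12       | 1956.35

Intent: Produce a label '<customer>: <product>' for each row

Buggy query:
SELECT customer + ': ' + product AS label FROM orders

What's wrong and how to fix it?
Bug: '+' is numeric addition; on text columns SQLite converts them to 0 instead of concatenating

Fix: Replace + with || to concatenate text

Corrected query:
SELECT customer || ': ' || product AS label FROM orders

Result:
label          
---------------
Frank: Tablet  
Bob: Phone     
Grace: Charger 
Grace: Mouse   
Frank: Laptop  
Frank: Keyboard
Frank: Charger 
Frank: Mouse   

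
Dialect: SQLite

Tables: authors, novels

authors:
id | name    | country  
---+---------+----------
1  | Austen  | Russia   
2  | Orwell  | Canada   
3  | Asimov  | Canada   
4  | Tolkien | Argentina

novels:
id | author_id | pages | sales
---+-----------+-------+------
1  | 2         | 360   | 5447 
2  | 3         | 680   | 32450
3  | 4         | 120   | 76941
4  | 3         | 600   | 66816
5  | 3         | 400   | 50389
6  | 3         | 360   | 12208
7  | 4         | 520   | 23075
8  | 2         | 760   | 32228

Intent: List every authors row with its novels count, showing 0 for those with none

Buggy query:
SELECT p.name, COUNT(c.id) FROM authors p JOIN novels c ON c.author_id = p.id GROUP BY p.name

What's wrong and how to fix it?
Bug: An inner join excludes parents with zero children

Fix: Use LEFT JOIN so parents without children still appear (COUNT(c.id) gives 0)

Corrected query:
SELECT p.name, COUNT(c.id) FROM authors p LEFT JOIN novels c ON c.author_id = p.id GROUP BY p.name

Result:
name    | COUNT(c.id)
--------+------------
Asimov  | 4          
Austen  | 0          
Orwell  | 2          
Tolkien | 2          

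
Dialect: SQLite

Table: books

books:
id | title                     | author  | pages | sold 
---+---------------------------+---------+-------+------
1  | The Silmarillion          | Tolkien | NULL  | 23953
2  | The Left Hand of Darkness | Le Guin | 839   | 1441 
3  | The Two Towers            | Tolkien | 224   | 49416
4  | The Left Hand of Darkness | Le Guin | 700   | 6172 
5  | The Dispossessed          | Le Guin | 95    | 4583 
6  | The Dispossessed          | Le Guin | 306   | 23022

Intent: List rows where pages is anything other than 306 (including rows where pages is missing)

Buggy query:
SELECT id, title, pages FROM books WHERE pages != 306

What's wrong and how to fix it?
Bug: Inequality against NULL is unknown, not true; rows with NULL are dropped

Fix: Handle NULL separately with IS NULL alongside the inequality

Corrected query:
SELECT id, title, pages FROM books WHERE pages != 306 OR pages IS NULL

Result:
id | title                     | pages
---+---------------------------+------
1  | The Silmarillion          | NULL 
2  | The Left Hand of Darkness | 839  
3  | The Two Towers            | 224  
4  | The Left Hand of Darkness | 700  
5  | The Dispossessed          | 95   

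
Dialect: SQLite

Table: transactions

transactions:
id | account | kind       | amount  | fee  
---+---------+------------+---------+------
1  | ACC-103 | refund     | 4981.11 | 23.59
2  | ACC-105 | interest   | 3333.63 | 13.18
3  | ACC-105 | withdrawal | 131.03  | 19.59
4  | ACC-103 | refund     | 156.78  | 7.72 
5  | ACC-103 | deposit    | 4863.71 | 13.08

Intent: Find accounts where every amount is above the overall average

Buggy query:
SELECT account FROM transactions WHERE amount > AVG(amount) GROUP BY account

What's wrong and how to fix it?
Bug: WHERE evaluates per row before aggregation, so AVG() is unavailable

Fix: Compute the overall average in a scalar subquery and compare each group's MIN against it in HAVING

Corrected query:
SELECT account FROM transactions GROUP BY account HAVING MIN(amount) > (SELECT AVG(amount) FROM transactions)

Result:
(no rows)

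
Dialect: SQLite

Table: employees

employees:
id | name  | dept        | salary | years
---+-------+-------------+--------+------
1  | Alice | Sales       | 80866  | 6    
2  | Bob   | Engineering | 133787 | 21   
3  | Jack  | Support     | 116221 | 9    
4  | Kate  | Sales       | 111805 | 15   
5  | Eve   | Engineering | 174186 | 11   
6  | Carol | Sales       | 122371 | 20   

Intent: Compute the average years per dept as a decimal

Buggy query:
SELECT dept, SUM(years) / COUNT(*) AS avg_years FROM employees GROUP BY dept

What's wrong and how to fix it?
Bug: Both operands are integers, so '/' performs integer division and truncates

Fix: Cast one side to REAL so the division keeps the fractional part

Corrected query:
SELECT dept, SUM(years) * 1.0 / COUNT(*) AS avg_years FROM employees GROUP BY dept

Result:
dept        | avg_years
------------+----------
Engineering | 16       
Sales       | 13.666667
Support     | 9        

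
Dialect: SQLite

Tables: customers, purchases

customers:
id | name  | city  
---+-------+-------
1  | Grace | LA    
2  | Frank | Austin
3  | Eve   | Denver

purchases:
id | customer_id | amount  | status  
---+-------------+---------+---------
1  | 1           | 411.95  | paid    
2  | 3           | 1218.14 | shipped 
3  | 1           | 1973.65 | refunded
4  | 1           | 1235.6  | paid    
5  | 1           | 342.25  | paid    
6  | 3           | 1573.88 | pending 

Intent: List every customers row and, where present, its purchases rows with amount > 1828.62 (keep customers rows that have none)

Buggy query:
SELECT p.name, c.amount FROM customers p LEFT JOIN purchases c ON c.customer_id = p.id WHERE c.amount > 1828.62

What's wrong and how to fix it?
Bug: A WHERE condition on the right-hand table after LEFT JOIN drops unmatched parents

Fix: Move the right-table condition into the ON clause so unmatched parents are kept

Corrected query:
SELECT p.name, c.amount FROM customers p LEFT JOIN purchases c ON c.customer_id = p.id AND c.amount > 1828.62

Result:
name  | amount 
------+--------
Grace | 1973.65
Frank | NULL   
Eve   | NULL   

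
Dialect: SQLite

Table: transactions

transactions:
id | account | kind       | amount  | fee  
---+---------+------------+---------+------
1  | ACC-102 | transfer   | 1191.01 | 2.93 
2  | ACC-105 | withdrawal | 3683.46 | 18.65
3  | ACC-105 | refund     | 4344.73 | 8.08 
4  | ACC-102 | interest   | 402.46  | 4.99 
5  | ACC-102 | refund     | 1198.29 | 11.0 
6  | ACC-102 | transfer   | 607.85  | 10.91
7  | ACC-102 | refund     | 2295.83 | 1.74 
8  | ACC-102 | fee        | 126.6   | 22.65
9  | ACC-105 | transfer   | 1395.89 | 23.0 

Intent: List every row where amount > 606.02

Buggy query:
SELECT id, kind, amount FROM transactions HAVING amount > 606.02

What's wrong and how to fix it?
Bug: HAVING filters the output of aggregation, but this query has no GROUP BY and no aggregate functions, so SQLite rejects it (HAVING clause on a non-aggregate query); the condition here is per row

Fix: Use WHERE for row-level filtering

Corrected query:
SELECT id, kind, amount FROM transactions WHERE amount > 606.02

Result:
id | kind       | amount 
---+------------+--------
1  | transfer   | 1191.01
2  | withdrawal | 3683.46
3  | refund     | 4344.73
5  | refund     | 1198.29
6  | transfer   | 607.85 
7  | refund     | 2295.83
9  | transfer   | 1395.89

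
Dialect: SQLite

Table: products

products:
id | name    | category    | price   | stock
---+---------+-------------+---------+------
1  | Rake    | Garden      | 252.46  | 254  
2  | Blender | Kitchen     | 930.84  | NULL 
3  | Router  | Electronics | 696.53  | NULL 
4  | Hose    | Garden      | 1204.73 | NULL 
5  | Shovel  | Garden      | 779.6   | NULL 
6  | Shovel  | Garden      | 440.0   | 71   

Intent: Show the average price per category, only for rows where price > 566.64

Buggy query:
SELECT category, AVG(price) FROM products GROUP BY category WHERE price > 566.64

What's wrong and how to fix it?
Bug: Row-level WHERE must come before GROUP BY in the clause order

Fix: Move the WHERE clause before GROUP BY

Corrected query:
SELECT category, AVG(price) FROM products WHERE price > 566.64 GROUP BY category

Result:
category    | AVG(price)
------------+-----------
Electronics | 696.53    
Garden      | 992.165   
Kitchen     | 930.84    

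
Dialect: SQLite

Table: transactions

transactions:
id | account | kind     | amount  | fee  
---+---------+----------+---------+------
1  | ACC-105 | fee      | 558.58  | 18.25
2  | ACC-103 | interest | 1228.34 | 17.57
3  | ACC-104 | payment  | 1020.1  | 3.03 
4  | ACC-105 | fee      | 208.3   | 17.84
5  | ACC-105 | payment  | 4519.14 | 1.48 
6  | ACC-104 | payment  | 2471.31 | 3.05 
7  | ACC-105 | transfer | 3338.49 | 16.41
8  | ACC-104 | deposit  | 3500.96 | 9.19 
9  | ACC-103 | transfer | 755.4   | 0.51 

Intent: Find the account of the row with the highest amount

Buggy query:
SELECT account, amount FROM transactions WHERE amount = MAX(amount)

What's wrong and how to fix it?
Bug: WHERE is evaluated per row; an aggregate over the whole table isn't defined there

Fix: Wrap MAX in a scalar subquery so WHERE compares against a single value

Corrected query:
SELECT account, amount FROM transactions WHERE amount = (SELECT MAX(amount) FROM transactions)

Result:
account | amount 
--------+--------
ACC-105 | 4519.14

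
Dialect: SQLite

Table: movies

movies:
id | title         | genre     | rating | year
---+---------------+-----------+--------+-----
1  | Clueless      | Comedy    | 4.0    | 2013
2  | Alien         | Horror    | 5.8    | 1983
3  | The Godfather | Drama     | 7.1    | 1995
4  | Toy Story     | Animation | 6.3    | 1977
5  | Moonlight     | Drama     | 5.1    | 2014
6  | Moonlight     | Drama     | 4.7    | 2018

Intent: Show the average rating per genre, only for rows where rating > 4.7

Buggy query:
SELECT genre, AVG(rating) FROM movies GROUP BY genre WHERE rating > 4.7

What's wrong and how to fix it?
Bug: Row-level WHERE must come before GROUP BY in the clause order

Fix: Move the WHERE clause before GROUP BY

Corrected query:
SELECT genre, AVG(rating) FROM movies WHERE rating > 4.7 GROUP BY genre

Result:
genre     | AVG(rating)
----------+------------
Animation | 6.3        
Drama     | 6.1        
Horror    | 5.8        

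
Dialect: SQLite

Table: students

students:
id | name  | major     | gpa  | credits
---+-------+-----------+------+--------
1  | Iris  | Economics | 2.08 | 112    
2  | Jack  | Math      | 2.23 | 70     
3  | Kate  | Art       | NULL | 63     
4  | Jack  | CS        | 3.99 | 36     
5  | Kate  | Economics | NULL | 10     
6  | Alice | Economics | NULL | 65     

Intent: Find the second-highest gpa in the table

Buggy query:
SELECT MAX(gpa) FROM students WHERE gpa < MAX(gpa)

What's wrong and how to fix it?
Bug: MAX(gpa) on the right of the comparison is an aggregate-in-WHERE error

Fix: Compute the overall MAX in a subquery, then take MAX of rows below it

Corrected query:
SELECT MAX(gpa) FROM students WHERE gpa < (SELECT MAX(gpa) FROM students)

Result:
MAX(gpa)
--------
2.23    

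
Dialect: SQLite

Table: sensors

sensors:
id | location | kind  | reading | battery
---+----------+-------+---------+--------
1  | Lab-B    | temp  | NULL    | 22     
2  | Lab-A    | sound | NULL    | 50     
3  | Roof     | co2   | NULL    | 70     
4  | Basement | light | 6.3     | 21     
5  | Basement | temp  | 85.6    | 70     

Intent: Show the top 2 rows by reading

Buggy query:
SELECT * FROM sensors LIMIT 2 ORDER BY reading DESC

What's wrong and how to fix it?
Bug: ORDER BY cannot follow LIMIT; LIMIT is the final clause

Fix: Sort with ORDER BY, then apply LIMIT

Corrected query:
SELECT * FROM sensors ORDER BY reading DESC LIMIT 2

Result:
id | location | kind  | reading | battery
---+----------+-------+---------+--------
5  | Basement | temp  | 85.6    | 70     
4  | Basement | light | 6.3     | 21     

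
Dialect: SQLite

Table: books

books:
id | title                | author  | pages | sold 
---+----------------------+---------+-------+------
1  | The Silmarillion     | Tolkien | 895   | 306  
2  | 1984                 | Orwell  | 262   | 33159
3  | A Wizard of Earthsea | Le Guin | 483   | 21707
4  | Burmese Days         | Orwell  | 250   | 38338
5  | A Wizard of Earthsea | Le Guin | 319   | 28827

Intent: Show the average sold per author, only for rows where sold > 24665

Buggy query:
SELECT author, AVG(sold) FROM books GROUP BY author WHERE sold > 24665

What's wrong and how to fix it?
Bug: Row-level WHERE must come before GROUP BY in the clause order

Fix: Move the WHERE clause before GROUP BY

Corrected query:
SELECT author, AVG(sold) FROM books WHERE sold > 24665 GROUP BY author

Result:
author  | AVG(sold)
--------+----------
Le Guin | 28827    
Orwell  | 35748.5  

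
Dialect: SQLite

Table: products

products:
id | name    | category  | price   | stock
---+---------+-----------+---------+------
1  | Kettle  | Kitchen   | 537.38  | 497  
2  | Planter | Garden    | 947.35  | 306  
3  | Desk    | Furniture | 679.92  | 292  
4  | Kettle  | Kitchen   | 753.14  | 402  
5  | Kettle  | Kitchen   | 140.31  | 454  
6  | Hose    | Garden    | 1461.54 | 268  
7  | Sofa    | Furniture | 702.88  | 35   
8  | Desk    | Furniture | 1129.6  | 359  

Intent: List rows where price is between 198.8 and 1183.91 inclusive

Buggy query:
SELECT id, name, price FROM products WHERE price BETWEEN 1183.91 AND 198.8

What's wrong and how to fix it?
Bug: The bounds are reversed; BETWEEN a AND b requires a <= b to match anything

Fix: Write BETWEEN 198.8 AND 1183.91

Corrected query:
SELECT id, name, price FROM products WHERE price BETWEEN 198.8 AND 1183.91

Result:
id | name    | price 
---+---------+-------
1  | Kettle  | 537.38
2  | Planter | 947.35
3  | Desk    | 679.92
4  | Kettle  | 753.14
7  | Sofa    | 702.88
8  | Desk    | 1129.6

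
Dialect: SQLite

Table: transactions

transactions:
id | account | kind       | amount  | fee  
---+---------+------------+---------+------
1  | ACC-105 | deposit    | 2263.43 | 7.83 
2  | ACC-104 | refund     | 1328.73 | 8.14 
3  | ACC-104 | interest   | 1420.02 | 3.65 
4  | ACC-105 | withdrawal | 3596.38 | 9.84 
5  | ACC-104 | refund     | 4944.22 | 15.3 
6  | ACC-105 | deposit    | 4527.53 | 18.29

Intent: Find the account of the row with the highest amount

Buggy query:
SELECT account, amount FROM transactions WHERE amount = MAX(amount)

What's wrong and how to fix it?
Bug: MAX(amount) is an aggregate and cannot be used directly in WHERE

Fix: Wrap MAX in a scalar subquery so WHERE compares against a single value

Corrected query:
SELECT account, amount FROM transactions WHERE amount = (SELECT MAX(amount) FROM transactions)

Result:
account | amount 
--------+--------
ACC-104 | 4944.22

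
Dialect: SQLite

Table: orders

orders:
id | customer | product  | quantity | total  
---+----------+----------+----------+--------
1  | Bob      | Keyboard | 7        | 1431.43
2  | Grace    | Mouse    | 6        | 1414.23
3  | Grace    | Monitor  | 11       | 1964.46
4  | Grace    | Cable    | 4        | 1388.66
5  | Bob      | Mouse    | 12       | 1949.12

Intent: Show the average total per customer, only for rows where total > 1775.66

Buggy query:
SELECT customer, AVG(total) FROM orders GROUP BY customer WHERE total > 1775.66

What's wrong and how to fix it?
Bug: Row-level WHERE must come before GROUP BY in the clause order

Fix: Move the WHERE clause before GROUP BY

Corrected query:
SELECT customer, AVG(total) FROM orders WHERE total > 1775.66 GROUP BY customer

Result:
customer | AVG(total)
---------+-----------
Bob      | 1949.12   
Grace    | 1964.46   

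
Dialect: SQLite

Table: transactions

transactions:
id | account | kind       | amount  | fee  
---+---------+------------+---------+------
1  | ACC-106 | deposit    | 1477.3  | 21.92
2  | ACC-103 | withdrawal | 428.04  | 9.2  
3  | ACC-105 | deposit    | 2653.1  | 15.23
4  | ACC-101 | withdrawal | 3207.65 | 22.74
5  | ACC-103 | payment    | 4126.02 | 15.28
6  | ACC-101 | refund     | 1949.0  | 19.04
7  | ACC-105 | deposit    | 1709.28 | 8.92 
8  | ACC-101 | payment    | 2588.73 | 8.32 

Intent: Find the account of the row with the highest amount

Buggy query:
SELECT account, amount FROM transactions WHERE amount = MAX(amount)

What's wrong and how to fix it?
Bug: MAX(amount) is an aggregate and cannot be used directly in WHERE

Fix: Use a subquery: WHERE amount = (SELECT MAX(amount) FROM transactions)

Corrected query:
SELECT account, amount FROM transactions WHERE amount = (SELECT MAX(amount) FROM transactions)

Result:
account | amount 
--------+--------
ACC-103 | 4126.02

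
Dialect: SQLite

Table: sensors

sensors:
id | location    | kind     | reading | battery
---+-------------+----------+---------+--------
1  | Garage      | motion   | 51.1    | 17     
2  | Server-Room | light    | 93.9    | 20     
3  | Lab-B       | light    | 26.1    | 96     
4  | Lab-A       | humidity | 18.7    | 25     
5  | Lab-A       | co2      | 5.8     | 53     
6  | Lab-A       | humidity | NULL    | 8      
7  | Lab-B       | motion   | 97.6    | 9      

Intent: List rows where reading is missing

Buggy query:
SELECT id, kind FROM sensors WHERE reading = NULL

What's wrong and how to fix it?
Bug: '= NULL' is always unknown in SQL three-valued logic, so no rows match

Fix: Replace '= NULL' with 'IS NULL'

Corrected query:
SELECT id, kind FROM sensors WHERE reading IS NULL

Result:
id | kind    
---+---------
6  | humidity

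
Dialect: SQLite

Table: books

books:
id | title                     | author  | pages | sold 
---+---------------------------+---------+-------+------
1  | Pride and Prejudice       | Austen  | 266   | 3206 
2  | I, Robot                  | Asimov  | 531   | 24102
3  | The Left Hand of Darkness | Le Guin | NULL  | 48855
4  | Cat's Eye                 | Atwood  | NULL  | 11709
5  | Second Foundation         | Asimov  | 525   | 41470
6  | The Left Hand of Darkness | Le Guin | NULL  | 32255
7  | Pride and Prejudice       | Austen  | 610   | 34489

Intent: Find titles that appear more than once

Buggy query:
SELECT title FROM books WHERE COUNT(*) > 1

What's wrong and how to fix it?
Bug: WHERE can't reference COUNT(*); aggregates are computed after WHERE

Fix: Group first, then use HAVING for the count condition

Corrected query:
SELECT title FROM books GROUP BY title HAVING COUNT(*) > 1

Result:
title                    
-------------------------
Pride and Prejudice      
The Left Hand of Darkness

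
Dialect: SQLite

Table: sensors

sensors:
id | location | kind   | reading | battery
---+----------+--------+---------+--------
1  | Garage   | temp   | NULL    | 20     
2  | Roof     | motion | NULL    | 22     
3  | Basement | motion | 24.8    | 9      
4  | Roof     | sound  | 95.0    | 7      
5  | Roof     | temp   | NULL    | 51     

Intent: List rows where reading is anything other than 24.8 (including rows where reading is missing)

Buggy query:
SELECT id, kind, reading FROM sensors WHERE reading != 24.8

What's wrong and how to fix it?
Bug: Inequality against NULL is unknown, not true; rows with NULL are dropped

Fix: Add an explicit OR reading IS NULL to include the missing-value rows

Corrected query:
SELECT id, kind, reading FROM sensors WHERE reading != 24.8 OR reading IS NULL

Result:
id | kind   | reading
---+--------+--------
1  | temp   | NULL   
2  | motion | NULL   
4  | sound  | 95     
5  | temp   | NULL   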